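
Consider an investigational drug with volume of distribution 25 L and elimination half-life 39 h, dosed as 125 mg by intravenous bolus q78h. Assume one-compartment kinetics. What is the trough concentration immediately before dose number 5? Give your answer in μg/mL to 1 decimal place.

1.7 μg/mL

f = (1/2)^(τ/t½) = (1/2)^(78/39) ≈ 0.2500.
C₀ = D/Vd = 125/25 ≈ 5.000 μg/mL.
Before the 5th dose, 4 doses have been given. Superposition: Cmin = C₀·(f + f² + … + f^4).
≈ 5.000 × (0.2500 + 0.0625 + 0.0156 + 0.0039) ≈ 5.000 × 0.3320 ≈ 1.660 μg/mL.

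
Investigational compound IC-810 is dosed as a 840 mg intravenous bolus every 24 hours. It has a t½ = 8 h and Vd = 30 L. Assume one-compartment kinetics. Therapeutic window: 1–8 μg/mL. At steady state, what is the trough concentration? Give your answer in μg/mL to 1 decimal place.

4.0 μg/mL

The dosing interval is 3 half-lives, so f = 2^(−3) = 0.125.
Accumulation ratio R = 1/(1 − f) = 1/0.875 = 8/7.
Single-dose peak C₀ = D/Vd = 840/30 = 28 μg/mL.
Steady-state peak Cmax,ss = C₀·R = 28 × 8/7 ≈ 32.000 μg/mL.
Steady-state trough Cmin,ss = Cmax,ss·f ≈ 32.000 × 0.125 ≈ 4.000 μg/mL.
Trough 4.0 μg/mL vs MEC 1 μg/mL: adequate.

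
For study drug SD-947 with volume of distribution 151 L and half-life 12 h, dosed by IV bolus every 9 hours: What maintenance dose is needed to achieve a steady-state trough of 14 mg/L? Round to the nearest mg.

1441 mg

τ/t½ = 9/12 ≈ 0.75, so f = (1/2)^(9/12) ≈ 0.594604.
Cmin,ss = (D/Vd)·f/(1−f), so D = Cmin,ss·Vd·(1−f)/f.
D = 14 × 151 × (1−f)/f ≈ 14 × 151 × 0.68179 ≈ 1441.30 mg.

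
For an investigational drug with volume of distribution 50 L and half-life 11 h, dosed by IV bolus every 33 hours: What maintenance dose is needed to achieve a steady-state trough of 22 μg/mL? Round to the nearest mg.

7700 mg

τ/t½ = 33/11 ≈ 3, so f = (1/2)^(33/11) ≈ 0.125000.
Cmin,ss = (D/Vd)·f/(1−f), so D = Cmin,ss·Vd·(1−f)/f.
D = 22 × 50 × (1−f)/f ≈ 22 × 50 × 7.00000 ≈ 7700.00 mg.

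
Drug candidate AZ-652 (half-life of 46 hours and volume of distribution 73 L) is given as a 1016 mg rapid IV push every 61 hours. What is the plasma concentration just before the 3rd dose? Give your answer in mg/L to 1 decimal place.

7.8 mg/L

f = (1/2)^(τ/t½) = (1/2)^(61/46) ≈ 0.3988.
C₀ = D/Vd = 1016/73 ≈ 13.918 mg/L.
Before the 3rd dose, 2 doses have been given. Superposition: Cmin = C₀·(f + f²).
≈ 13.918 × (0.3988 + 0.1590) ≈ 13.918 × 0.5578 ≈ 7.763 mg/L.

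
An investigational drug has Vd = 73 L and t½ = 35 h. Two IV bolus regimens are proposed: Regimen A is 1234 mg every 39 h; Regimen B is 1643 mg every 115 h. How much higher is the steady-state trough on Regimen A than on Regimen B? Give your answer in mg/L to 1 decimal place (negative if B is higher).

11.9 mg/L

Regimen A: f = (1/2)^(39/35) ≈ 0.4619; Cmin,ss = (1234/73)·f/(1−f) ≈ 14.510 mg/L.
Regimen B: f = (1/2)^(115/35) ≈ 0.1025; Cmin,ss = (1643/73)·f/(1−f) ≈ 2.570 mg/L.
Difference ≈ 14.510 − 2.570 ≈ 11.940 mg/L.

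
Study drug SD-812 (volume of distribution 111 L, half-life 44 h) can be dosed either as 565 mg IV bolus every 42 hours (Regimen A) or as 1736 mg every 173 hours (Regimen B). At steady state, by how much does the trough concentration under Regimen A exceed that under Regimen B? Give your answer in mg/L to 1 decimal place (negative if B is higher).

Regimen A: f = (1/2)^(42/44) ≈ 0.5160; Cmin,ss = (565/111)·f/(1−f) ≈ 5.427 mg/L.
Regimen B: f = (1/2)^(173/44) ≈ 0.0655; Cmin,ss = (1736/111)·f/(1−f) ≈ 1.096 mg/L.
Difference ≈ 5.427 − 1.096 ≈ 4.331 mg/L.

4.3 mg/L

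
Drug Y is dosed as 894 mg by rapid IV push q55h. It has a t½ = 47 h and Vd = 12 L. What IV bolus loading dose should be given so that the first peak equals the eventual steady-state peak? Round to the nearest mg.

1609 mg

f = (1/2)^(55/47) ≈ 0.444356; accumulation ratio R = 1/(1−f) ≈ 1.79971.
Loading dose to hit Cmax,ss on first dose: D_load = D_maint·R ≈ 894 × 1.79971 ≈ 1608.94 mg.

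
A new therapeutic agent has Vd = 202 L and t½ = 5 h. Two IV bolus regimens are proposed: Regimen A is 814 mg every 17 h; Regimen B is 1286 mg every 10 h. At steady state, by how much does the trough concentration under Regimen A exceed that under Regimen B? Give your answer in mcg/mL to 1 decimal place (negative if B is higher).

Regimen A: f = (1/2)^(17/5) ≈ 0.0947; Cmin,ss = (814/202)·f/(1−f) ≈ 0.422 mcg/mL.
Regimen B: f = (1/2)^(10/5) ≈ 0.2500; Cmin,ss = (1286/202)·f/(1−f) ≈ 2.122 mcg/mL.
Difference ≈ 0.422 − 2.122 ≈ -1.700 mcg/mL.

-1.7 mcg/mL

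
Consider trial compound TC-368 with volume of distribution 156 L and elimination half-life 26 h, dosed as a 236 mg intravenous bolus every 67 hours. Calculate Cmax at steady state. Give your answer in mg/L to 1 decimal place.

τ/t½ = 67/26 ≈ 2.5769, so fraction remaining f = (1/2)^(67/26) ≈ 0.1676.
At steady state, accumulation factor R = 1/(1 − e^(−kτ)) ≈ 1.2013.
Single-dose peak C₀ = D/Vd = 236/156 ≈ 1.513 mg/L.
Cmax,ss = C₀/(1 − f) ≈ 1.513/0.8324 ≈ 1.818 mg/L.

1.8 mg/L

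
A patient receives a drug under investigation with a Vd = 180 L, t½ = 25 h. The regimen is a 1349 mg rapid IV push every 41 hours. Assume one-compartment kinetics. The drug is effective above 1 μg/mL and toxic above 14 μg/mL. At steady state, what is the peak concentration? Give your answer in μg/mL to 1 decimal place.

11.0 μg/mL

k = ln2/t½ = ln2/25 ≈ 0.027726 h⁻¹; fraction remaining f = e^(−kτ) = e^(−0.027726×41) ≈ 0.3209.
At steady state, accumulation factor R = 1/(1 − e^(−kτ)) ≈ 1.4725.
Each bolus raises the concentration by D/Vd = 1349/180 ≈ 7.494 μg/mL.
Cmax,ss = C₀/(1 − f) ≈ 7.494/0.6791 ≈ 11.035 μg/mL.
Peak 11.0 μg/mL vs MTC 14 μg/mL: below toxic threshold.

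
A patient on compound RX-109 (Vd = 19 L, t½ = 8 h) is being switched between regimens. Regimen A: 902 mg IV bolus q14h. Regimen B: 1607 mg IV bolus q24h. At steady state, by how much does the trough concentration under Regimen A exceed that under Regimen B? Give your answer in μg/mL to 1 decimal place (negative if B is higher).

Regimen A: f = (1/2)^(14/8) ≈ 0.2973; Cmin,ss = (902/19)·f/(1−f) ≈ 20.085 μg/mL.
Regimen B: f = (1/2)^(24/8) ≈ 0.1250; Cmin,ss = (1607/19)·f/(1−f) ≈ 12.083 μg/mL.
Difference ≈ 20.085 − 12.083 ≈ 8.002 μg/mL.

8.0 μg/mL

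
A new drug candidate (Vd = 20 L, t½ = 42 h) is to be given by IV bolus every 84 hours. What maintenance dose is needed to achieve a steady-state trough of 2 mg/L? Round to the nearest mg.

120 mg

τ/t½ = 84/42 ≈ 2, so f = (1/2)^(84/42) ≈ 0.250000.
Cmin,ss = (D/Vd)·f/(1−f), so D = Cmin,ss·Vd·(1−f)/f.
D = 2 × 20 × (1−f)/f ≈ 2 × 20 × 3.00000 ≈ 120.00 mg.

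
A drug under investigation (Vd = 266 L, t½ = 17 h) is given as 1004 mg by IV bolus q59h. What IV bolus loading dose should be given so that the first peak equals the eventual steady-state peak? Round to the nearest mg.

f = (1/2)^(59/17) ≈ 0.090209; accumulation ratio R = 1/(1−f) ≈ 1.09915.
Loading dose to hit Cmax,ss on first dose: D_load = D_maint·R ≈ 1004 × 1.09915 ≈ 1103.55 mg.

1104 mg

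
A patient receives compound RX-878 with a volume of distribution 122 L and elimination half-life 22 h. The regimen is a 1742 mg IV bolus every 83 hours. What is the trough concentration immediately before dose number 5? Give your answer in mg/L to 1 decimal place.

1.1 mg/L

f = (1/2)^(τ/t½) = (1/2)^(83/22) ≈ 0.0732.
C₀ = D/Vd = 1742/122 ≈ 14.279 mg/L.
Before the 5th dose, 4 doses have been given. Superposition: Cmin = C₀·(f + f² + … + f^4).
≈ 14.279 × (0.0732 + 0.0054 + 0.0004 + 0.0000) ≈ 14.279 × 0.0790 ≈ 1.128 mg/L.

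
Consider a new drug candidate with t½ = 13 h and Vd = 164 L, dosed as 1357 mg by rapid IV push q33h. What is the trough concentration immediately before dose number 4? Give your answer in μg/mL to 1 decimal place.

1.7 μg/mL

f = (1/2)^(τ/t½) = (1/2)^(33/13) ≈ 0.1721.
C₀ = D/Vd = 1357/164 ≈ 8.274 μg/mL.
Before the 4th dose, 3 doses have been given. Superposition: Cmin = C₀·(f + f² + … + f^3).
≈ 8.274 × (0.1721 + 0.0296 + 0.0051) ≈ 8.274 × 0.2068 ≈ 1.711 μg/mL.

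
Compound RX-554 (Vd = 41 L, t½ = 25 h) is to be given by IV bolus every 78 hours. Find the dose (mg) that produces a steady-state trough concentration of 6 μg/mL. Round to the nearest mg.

τ/t½ = 78/25 ≈ 3.12, so f = (1/2)^(78/25) ≈ 0.115023.
Cmin,ss = (D/Vd)·f/(1−f), so D = Cmin,ss·Vd·(1−f)/f.
D = 6 × 41 × (1−f)/f ≈ 6 × 41 × 7.69391 ≈ 1892.70 mg.

1893 mg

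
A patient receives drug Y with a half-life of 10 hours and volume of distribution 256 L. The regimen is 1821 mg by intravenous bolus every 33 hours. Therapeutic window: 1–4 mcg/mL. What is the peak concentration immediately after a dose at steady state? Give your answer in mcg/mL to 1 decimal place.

k = ln2/t½ = ln2/10 ≈ 0.069315 h⁻¹; fraction remaining f = e^(−kτ) = e^(−0.069315×33) ≈ 0.1015.
Accumulation ratio R = 1/(1 − f) ≈ 1/0.8985 ≈ 1.1130.
Single-dose peak C₀ = D/Vd = 1821/256 ≈ 7.113 mcg/mL.
Cmax,ss = C₀/(1 − f) ≈ 7.113/0.8985 ≈ 7.917 mcg/mL.
Peak 7.9 mcg/mL vs MTC 4 mcg/mL: exceeds toxic threshold.

7.9 mcg/mL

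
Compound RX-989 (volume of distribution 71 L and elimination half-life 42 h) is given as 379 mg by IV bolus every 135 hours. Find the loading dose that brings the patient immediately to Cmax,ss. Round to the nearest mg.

425 mg

f = (1/2)^(135/42) ≈ 0.107747; accumulation ratio R = 1/(1−f) ≈ 1.12076.
Loading dose to hit Cmax,ss on first dose: D_load = D_maint·R ≈ 379 × 1.12076 ≈ 424.77 mg.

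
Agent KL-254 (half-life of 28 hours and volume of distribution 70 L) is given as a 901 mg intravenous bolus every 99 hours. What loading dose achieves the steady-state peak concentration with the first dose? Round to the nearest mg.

986 mg

f = (1/2)^(99/28) ≈ 0.086227; accumulation ratio R = 1/(1−f) ≈ 1.09436.
Loading dose to hit Cmax,ss on first dose: D_load = D_maint·R ≈ 901 × 1.09436 ≈ 986.02 mg.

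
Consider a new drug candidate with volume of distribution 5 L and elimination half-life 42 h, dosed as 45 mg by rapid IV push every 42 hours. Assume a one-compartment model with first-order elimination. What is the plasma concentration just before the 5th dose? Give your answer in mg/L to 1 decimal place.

f = (1/2)^(τ/t½) = (1/2)^(42/42) ≈ 0.5000.
C₀ = D/Vd = 45/5 ≈ 9.000 mg/L.
Before the 5th dose, 4 doses have been given. Superposition: Cmin = C₀·(f + f² + … + f^4).
≈ 9.000 × (0.5000 + 0.2500 + 0.1250 + 0.0625) ≈ 9.000 × 0.9375 ≈ 8.438 mg/L.

8.4 mg/L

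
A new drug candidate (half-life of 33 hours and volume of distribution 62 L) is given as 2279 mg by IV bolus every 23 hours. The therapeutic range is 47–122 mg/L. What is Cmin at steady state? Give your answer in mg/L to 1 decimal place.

59.2 mg/L

k = ln2/t½ = ln2/33 ≈ 0.021004 h⁻¹; fraction remaining f = e^(−kτ) = e^(−0.021004×23) ≈ 0.6169.
Single-dose peak C₀ = D/Vd = 2279/62 ≈ 36.758 mg/L.
Steady-state trough Cmin,ss = C₀·f/(1−f) ≈ 36.758 × 0.6169/0.3831 ≈ 59.191 mg/L.
Trough 59.2 mg/L vs MEC 47 mg/L: adequate.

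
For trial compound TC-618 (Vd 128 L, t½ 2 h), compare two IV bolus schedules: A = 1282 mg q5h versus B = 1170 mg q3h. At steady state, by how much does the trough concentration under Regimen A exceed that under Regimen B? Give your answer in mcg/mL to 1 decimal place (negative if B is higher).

Regimen A: f = (1/2)^(5/2) ≈ 0.1768; Cmin,ss = (1282/128)·f/(1−f) ≈ 2.151 mcg/mL.
Regimen B: f = (1/2)^(3/2) ≈ 0.3536; Cmin,ss = (1170/128)·f/(1−f) ≈ 5.000 mcg/mL.
Difference ≈ 2.151 − 5.000 ≈ -2.849 mcg/mL.

-2.8 mcg/mL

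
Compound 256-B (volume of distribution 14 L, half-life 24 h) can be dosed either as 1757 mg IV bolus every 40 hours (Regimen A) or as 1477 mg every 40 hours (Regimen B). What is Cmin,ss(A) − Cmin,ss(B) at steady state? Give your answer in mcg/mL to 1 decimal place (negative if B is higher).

Regimen A: f = (1/2)^(40/24) ≈ 0.3150; Cmin,ss = (1757/14)·f/(1−f) ≈ 57.712 mcg/mL.
Regimen B: f = (1/2)^(40/24) ≈ 0.3150; Cmin,ss = (1477/14)·f/(1−f) ≈ 48.515 mcg/mL.
Difference ≈ 57.712 − 48.515 ≈ 9.197 mcg/mL.

9.2 mcg/mL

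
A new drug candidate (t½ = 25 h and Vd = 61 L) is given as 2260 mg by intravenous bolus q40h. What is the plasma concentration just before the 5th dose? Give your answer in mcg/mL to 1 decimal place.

f = (1/2)^(τ/t½) = (1/2)^(40/25) ≈ 0.3299.
C₀ = D/Vd = 2260/61 ≈ 37.049 mcg/mL.
Before the 5th dose, 4 doses have been given. Superposition: Cmin = C₀·(f + f² + … + f^4).
≈ 37.049 × (0.3299 + 0.1088 + 0.0359 + 0.0118) ≈ 37.049 × 0.4864 ≈ 18.021 mcg/mL.

18.0 mcg/mL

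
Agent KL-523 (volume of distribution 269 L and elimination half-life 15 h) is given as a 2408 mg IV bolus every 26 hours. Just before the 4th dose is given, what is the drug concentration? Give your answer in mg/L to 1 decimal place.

f = (1/2)^(τ/t½) = (1/2)^(26/15) ≈ 0.3008.
C₀ = D/Vd = 2408/269 ≈ 8.952 mg/L.
Before the 4th dose, 3 doses have been given. Superposition: Cmin = C₀·(f + f² + … + f^3).
≈ 8.952 × (0.3008 + 0.0905 + 0.0272) ≈ 8.952 × 0.4185 ≈ 3.746 mg/L.

3.7 mg/L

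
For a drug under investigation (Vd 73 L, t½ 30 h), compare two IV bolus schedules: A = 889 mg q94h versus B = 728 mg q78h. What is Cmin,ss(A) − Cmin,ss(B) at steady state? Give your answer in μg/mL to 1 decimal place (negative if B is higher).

-0.4 μg/mL

Regimen A: f = (1/2)^(94/30) ≈ 0.1140; Cmin,ss = (889/73)·f/(1−f) ≈ 1.567 μg/mL.
Regimen B: f = (1/2)^(78/30) ≈ 0.1649; Cmin,ss = (728/73)·f/(1−f) ≈ 1.969 μg/mL.
Difference ≈ 1.567 − 1.969 ≈ -0.402 μg/mL.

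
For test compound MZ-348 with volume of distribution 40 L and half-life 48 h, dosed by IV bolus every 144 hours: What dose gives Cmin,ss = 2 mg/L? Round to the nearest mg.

τ/t½ = 144/48 ≈ 3, so f = (1/2)^(144/48) ≈ 0.125000.
Cmin,ss = (D/Vd)·f/(1−f), so D = Cmin,ss·Vd·(1−f)/f.
D = 2 × 40 × (1−f)/f ≈ 2 × 40 × 7.00000 ≈ 560.00 mg.

560 mg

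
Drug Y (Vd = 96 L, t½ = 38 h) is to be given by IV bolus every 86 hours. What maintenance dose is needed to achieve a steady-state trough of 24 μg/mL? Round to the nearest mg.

8756 mg

τ/t½ = 86/38 ≈ 2.2632, so f = (1/2)^(86/38) ≈ 0.208316.
Cmin,ss = (D/Vd)·f/(1−f), so D = Cmin,ss·Vd·(1−f)/f.
D = 24 × 96 × (1−f)/f ≈ 24 × 96 × 3.80040 ≈ 8756.12 mg.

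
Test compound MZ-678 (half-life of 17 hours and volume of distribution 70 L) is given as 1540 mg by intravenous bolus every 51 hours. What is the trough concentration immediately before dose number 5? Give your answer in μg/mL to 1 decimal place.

f = (1/2)^(τ/t½) = (1/2)^(51/17) ≈ 0.1250.
C₀ = D/Vd = 1540/70 ≈ 22.000 μg/mL.
Before the 5th dose, 4 doses have been given. Superposition: Cmin = C₀·(f + f² + … + f^4).
≈ 22.000 × (0.1250 + 0.0156 + 0.0020 + 0.0002) ≈ 22.000 × 0.1428 ≈ 3.142 μg/mL.

3.1 μg/mL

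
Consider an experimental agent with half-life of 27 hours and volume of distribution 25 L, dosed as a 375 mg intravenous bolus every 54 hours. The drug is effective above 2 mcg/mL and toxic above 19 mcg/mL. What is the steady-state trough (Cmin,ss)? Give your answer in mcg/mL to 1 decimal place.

5.0 mcg/mL

τ = 54 h = 2 half-lives, so f = (1/2)^2 = 0.25.
At steady state, R = 1/(1 − 0.25) = 4/3.
Single-dose peak C₀ = D/Vd = 375/25 = 15 mcg/mL.
Steady-state peak Cmax,ss = C₀·R = 15 × 4/3 ≈ 20.000 mcg/mL.
Steady-state trough Cmin,ss = Cmax,ss·f ≈ 20.000 × 0.25 ≈ 5.000 mcg/mL.
Trough 5.0 mcg/mL vs MEC 2 mcg/mL: adequate.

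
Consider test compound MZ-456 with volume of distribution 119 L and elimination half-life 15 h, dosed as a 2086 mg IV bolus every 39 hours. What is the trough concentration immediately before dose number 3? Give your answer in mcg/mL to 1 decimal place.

f = (1/2)^(τ/t½) = (1/2)^(39/15) ≈ 0.1649.
C₀ = D/Vd = 2086/119 ≈ 17.529 mcg/mL.
Before the 3rd dose, 2 doses have been given. Superposition: Cmin = C₀·(f + f²).
≈ 17.529 × (0.1649 + 0.0272) ≈ 17.529 × 0.1921 ≈ 3.367 mcg/mL.

3.4 mcg/mL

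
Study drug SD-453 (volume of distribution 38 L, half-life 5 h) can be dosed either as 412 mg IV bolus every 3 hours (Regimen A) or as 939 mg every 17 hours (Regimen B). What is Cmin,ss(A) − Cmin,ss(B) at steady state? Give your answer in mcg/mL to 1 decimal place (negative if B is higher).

18.4 mcg/mL

Regimen A: f = (1/2)^(3/5) ≈ 0.6598; Cmin,ss = (412/38)·f/(1−f) ≈ 21.028 mcg/mL.
Regimen B: f = (1/2)^(17/5) ≈ 0.0947; Cmin,ss = (939/38)·f/(1−f) ≈ 2.585 mcg/mL.
Difference ≈ 21.028 − 2.585 ≈ 18.443 mcg/mL.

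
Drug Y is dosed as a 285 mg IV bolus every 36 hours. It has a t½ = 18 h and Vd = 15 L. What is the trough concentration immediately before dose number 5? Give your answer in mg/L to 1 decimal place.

6.3 mg/L

f = (1/2)^(τ/t½) = (1/2)^(36/18) ≈ 0.2500.
C₀ = D/Vd = 285/15 ≈ 19.000 mg/L.
Before the 5th dose, 4 doses have been given. Superposition: Cmin = C₀·(f + f² + … + f^4).
≈ 19.000 × (0.2500 + 0.0625 + 0.0156 + 0.0039) ≈ 19.000 × 0.3320 ≈ 6.308 mg/L.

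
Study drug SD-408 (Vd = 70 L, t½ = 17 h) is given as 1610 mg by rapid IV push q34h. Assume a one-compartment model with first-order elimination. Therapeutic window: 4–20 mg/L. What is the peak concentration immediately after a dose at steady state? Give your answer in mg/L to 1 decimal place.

30.7 mg/L

τ = 34 h = 2 half-lives, so f = (1/2)^2 = 0.25.
Accumulation ratio R = 1/(1 − f) = 1/0.75 = 4/3.
Single-dose peak C₀ = D/Vd = 1610/70 = 23 mg/L.
Steady-state peak Cmax,ss = C₀·R = 23 × 4/3 ≈ 30.667 mg/L.
Peak 30.7 mg/L vs MTC 20 mg/L: exceeds toxic threshold.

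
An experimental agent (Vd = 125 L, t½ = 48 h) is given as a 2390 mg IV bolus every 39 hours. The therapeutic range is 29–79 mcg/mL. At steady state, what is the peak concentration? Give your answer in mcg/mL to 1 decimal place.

44.4 mcg/mL

k = ln2/t½ = ln2/48 ≈ 0.014441 h⁻¹; fraction remaining f = e^(−kτ) = e^(−0.014441×39) ≈ 0.5694.
At steady state, accumulation factor R = 1/(1 − e^(−kτ)) ≈ 2.3223.
Single-dose peak C₀ = D/Vd = 2390/125 ≈ 19.120 mcg/mL.
Cmax,ss = C₀/(1 − f) ≈ 19.120/0.4306 ≈ 44.403 mcg/mL.
Peak 44.4 mcg/mL vs MTC 79 mcg/mL: below toxic threshold.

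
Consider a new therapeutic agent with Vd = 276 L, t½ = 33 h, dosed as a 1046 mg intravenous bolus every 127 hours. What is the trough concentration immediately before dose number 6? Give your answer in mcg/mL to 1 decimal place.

f = (1/2)^(τ/t½) = (1/2)^(127/33) ≈ 0.0694.
C₀ = D/Vd = 1046/276 ≈ 3.790 mcg/mL.
Before the 6th dose, 5 doses have been given. Superposition: Cmin = C₀·(f + f² + … + f^5).
≈ 3.790 × (0.0694 + 0.0048 + 0.0003 + 0.0000 + 0.0000) ≈ 3.790 × 0.0745 ≈ 0.282 mcg/mL.

0.3 mcg/mL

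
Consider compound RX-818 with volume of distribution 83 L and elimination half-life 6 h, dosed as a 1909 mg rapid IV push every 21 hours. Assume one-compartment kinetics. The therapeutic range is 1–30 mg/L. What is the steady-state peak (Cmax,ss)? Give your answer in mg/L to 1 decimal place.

25.2 mg/L

k = ln2/t½ = ln2/6 ≈ 0.115525 h⁻¹; fraction remaining f = e^(−kτ) = e^(−0.115525×21) ≈ 0.0884.
Accumulation ratio R = 1/(1 − f) ≈ 1/0.9116 ≈ 1.0970.
Single-dose peak C₀ = D/Vd = 1909/83 ≈ 23.000 mg/L.
Steady-state peak Cmax,ss = C₀·R ≈ 23.000 × 1.0970 ≈ 25.231 mg/L.
Peak 25.2 mg/L vs MTC 30 mg/L: below toxic threshold.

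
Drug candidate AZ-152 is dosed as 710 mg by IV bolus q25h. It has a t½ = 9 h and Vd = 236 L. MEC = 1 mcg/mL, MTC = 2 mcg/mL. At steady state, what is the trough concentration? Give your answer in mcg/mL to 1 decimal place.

k = ln2/t½ = ln2/9 ≈ 0.077016 h⁻¹; fraction remaining f = e^(−kτ) = e^(−0.077016×25) ≈ 0.1458.
Accumulation ratio R = 1/(1 − f) ≈ 1/0.8542 ≈ 1.1707.
Each bolus raises the concentration by D/Vd = 710/236 ≈ 3.008 mcg/mL.
Cmax,ss = C₀/(1 − f) ≈ 3.008/0.8542 ≈ 3.521 mcg/mL.
One interval later, Cmin,ss = Cmax,ss·e^(−kτ) ≈ 3.521 × 0.1458 ≈ 0.513 mcg/mL.
Trough 0.5 mcg/mL vs MEC 1 mcg/mL: subtherapeutic.

0.5 mcg/mL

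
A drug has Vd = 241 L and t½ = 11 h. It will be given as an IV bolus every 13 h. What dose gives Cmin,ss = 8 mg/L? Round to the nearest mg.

2446 mg

τ/t½ = 13/11 ≈ 1.1818, so f = (1/2)^(13/11) ≈ 0.440796.
Cmin,ss = (D/Vd)·f/(1−f), so D = Cmin,ss·Vd·(1−f)/f.
D = 8 × 241 × (1−f)/f ≈ 8 × 241 × 1.26862 ≈ 2445.90 mg.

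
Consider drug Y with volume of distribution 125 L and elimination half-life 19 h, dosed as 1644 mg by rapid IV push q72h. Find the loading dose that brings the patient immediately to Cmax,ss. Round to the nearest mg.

f = (1/2)^(72/19) ≈ 0.072319; accumulation ratio R = 1/(1−f) ≈ 1.07796.
Loading dose to hit Cmax,ss on first dose: D_load = D_maint·R ≈ 1644 × 1.07796 ≈ 1772.17 mg.

1772 mg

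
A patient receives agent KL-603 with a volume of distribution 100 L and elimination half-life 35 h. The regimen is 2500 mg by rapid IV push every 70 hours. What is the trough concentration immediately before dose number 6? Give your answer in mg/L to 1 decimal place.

f = (1/2)^(τ/t½) = (1/2)^(70/35) ≈ 0.2500.
C₀ = D/Vd = 2500/100 ≈ 25.000 mg/L.
Before the 6th dose, 5 doses have been given. Superposition: Cmin = C₀·(f + f² + … + f^5).
≈ 25.000 × (0.2500 + 0.0625 + 0.0156 + 0.0039 + 0.0010) ≈ 25.000 × 0.3330 ≈ 8.325 mg/L.

8.3 mg/L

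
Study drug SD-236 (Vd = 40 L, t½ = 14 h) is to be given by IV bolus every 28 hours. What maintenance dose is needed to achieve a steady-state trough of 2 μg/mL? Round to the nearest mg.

τ/t½ = 28/14 ≈ 2, so f = (1/2)^(28/14) ≈ 0.250000.
Cmin,ss = (D/Vd)·f/(1−f), so D = Cmin,ss·Vd·(1−f)/f.
D = 2 × 40 × (1−f)/f ≈ 2 × 40 × 3.00000 ≈ 240.00 mg.

240 mg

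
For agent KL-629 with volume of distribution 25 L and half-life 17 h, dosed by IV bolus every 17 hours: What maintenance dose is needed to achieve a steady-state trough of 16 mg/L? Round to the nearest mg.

400 mg

τ/t½ = 17/17 ≈ 1, so f = (1/2)^(17/17) ≈ 0.500000.
Cmin,ss = (D/Vd)·f/(1−f), so D = Cmin,ss·Vd·(1−f)/f.
D = 16 × 25 × (1−f)/f ≈ 16 × 25 × 1.00000 ≈ 400.00 mg.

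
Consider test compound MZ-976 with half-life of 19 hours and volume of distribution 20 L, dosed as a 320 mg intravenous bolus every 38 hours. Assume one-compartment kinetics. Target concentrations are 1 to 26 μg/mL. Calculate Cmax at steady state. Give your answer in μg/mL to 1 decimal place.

The dosing interval is 2 half-lives, so f = 2^(−2) = 0.25.
Accumulation ratio R = 1/(1 − f) = 1/0.75 = 4/3.
Single-dose peak C₀ = D/Vd = 320/20 = 16 μg/mL.
Steady-state peak Cmax,ss = C₀·R = 16 × 4/3 ≈ 21.333 μg/mL.
Peak 21.3 μg/mL vs MTC 26 μg/mL: below toxic threshold.

21.3 μg/mL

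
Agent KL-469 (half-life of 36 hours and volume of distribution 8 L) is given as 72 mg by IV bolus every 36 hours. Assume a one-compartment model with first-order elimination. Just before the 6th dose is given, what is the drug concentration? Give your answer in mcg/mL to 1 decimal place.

f = (1/2)^(τ/t½) = (1/2)^(36/36) ≈ 0.5000.
C₀ = D/Vd = 72/8 ≈ 9.000 mcg/mL.
Before the 6th dose, 5 doses have been given. Superposition: Cmin = C₀·(f + f² + … + f^5).
≈ 9.000 × (0.5000 + 0.2500 + 0.1250 + 0.0625 + 0.0313) ≈ 9.000 × 0.9688 ≈ 8.719 mcg/mL.

8.7 mcg/mL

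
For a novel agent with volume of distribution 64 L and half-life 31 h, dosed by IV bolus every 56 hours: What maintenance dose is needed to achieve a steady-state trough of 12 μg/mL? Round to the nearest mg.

τ/t½ = 56/31 ≈ 1.8065, so f = (1/2)^(56/31) ≈ 0.285893.
Cmin,ss = (D/Vd)·f/(1−f), so D = Cmin,ss·Vd·(1−f)/f.
D = 12 × 64 × (1−f)/f ≈ 12 × 64 × 2.49781 ≈ 1918.32 mg.

1918 mg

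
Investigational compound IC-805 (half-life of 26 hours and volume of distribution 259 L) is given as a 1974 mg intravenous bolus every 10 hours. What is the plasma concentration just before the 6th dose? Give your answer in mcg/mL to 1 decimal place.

f = (1/2)^(τ/t½) = (1/2)^(10/26) ≈ 0.7660.
C₀ = D/Vd = 1974/259 ≈ 7.622 mcg/mL.
Before the 6th dose, 5 doses have been given. Superposition: Cmin = C₀·(f + f² + … + f^5).
≈ 7.622 × (0.7660 + 0.5868 + 0.4495 + 0.3443 + 0.2637) ≈ 7.622 × 2.4103 ≈ 18.371 mcg/mL.

18.4 mcg/mL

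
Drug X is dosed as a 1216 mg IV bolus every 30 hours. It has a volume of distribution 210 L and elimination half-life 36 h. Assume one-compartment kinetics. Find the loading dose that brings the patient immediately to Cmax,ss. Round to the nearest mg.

2771 mg

f = (1/2)^(30/36) ≈ 0.561231; accumulation ratio R = 1/(1−f) ≈ 2.27910.
Loading dose to hit Cmax,ss on first dose: D_load = D_maint·R ≈ 1216 × 2.27910 ≈ 2771.39 mg.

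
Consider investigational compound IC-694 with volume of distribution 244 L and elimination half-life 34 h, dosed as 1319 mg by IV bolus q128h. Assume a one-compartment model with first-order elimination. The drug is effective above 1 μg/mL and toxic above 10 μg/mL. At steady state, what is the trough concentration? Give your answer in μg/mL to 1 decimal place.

0.4 μg/mL

τ/t½ = 128/34 ≈ 3.7647, so fraction remaining f = (1/2)^(128/34) ≈ 0.0736.
Accumulation ratio R = 1/(1 − f) ≈ 1/0.9264 ≈ 1.0794.
Single-dose peak C₀ = D/Vd = 1319/244 ≈ 5.406 μg/mL.
Cmax,ss = C₀/(1 − f) ≈ 5.406/0.9264 ≈ 5.835 μg/mL.
Steady-state trough Cmin,ss = Cmax,ss·f ≈ 5.835 × 0.0736 ≈ 0.429 μg/mL.
Trough 0.4 μg/mL vs MEC 1 μg/mL: subtherapeutic.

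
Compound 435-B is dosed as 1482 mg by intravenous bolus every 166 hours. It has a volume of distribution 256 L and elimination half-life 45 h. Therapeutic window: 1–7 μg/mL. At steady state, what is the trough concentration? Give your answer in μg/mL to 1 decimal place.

0.5 μg/mL

k = ln2/t½ = ln2/45 ≈ 0.015403 h⁻¹; fraction remaining f = e^(−kτ) = e^(−0.015403×166) ≈ 0.0775.
Single-dose peak C₀ = D/Vd = 1482/256 ≈ 5.789 μg/mL.
Steady-state trough Cmin,ss = C₀·f/(1−f) ≈ 5.789 × 0.0775/0.9225 ≈ 0.486 μg/mL.
Trough 0.5 μg/mL vs MEC 1 μg/mL: subtherapeutic.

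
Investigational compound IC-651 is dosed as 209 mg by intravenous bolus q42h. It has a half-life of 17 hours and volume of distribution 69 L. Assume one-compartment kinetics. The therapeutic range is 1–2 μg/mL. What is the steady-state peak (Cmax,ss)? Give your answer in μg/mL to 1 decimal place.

k = ln2/t½ = ln2/17 ≈ 0.040773 h⁻¹; fraction remaining f = e^(−kτ) = e^(−0.040773×42) ≈ 0.1804.
At steady state, accumulation factor R = 1/(1 − e^(−kτ)) ≈ 1.2201.
Each bolus raises the concentration by D/Vd = 209/69 ≈ 3.029 μg/mL.
Cmax,ss = C₀/(1 − f) ≈ 3.029/0.8196 ≈ 3.696 μg/mL.
Peak 3.7 μg/mL vs MTC 2 μg/mL: exceeds toxic threshold.

3.7 μg/mL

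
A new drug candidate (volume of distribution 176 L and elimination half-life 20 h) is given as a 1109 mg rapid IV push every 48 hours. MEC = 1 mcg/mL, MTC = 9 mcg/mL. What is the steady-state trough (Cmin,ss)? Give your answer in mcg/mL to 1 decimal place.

1.5 mcg/mL

k = ln2/t½ = ln2/20 ≈ 0.034657 h⁻¹; fraction remaining f = e^(−kτ) = e^(−0.034657×48) ≈ 0.1895.
Each bolus raises the concentration by D/Vd = 1109/176 ≈ 6.301 mcg/mL.
Steady-state trough Cmin,ss = C₀·f/(1−f) ≈ 6.301 × 0.1895/0.8105 ≈ 1.473 mcg/mL.
Trough 1.5 mcg/mL vs MEC 1 mcg/mL: adequate.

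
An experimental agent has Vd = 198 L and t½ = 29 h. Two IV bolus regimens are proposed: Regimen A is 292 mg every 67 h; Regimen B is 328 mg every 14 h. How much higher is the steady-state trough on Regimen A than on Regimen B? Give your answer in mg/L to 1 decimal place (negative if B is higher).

Regimen A: f = (1/2)^(67/29) ≈ 0.2016; Cmin,ss = (292/198)·f/(1−f) ≈ 0.372 mg/L.
Regimen B: f = (1/2)^(14/29) ≈ 0.7156; Cmin,ss = (328/198)·f/(1−f) ≈ 4.168 mg/L.
Difference ≈ 0.372 − 4.168 ≈ -3.796 mg/L.

-3.8 mg/L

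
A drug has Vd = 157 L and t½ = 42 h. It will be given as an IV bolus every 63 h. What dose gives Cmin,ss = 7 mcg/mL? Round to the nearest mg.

τ/t½ = 63/42 ≈ 1.5, so f = (1/2)^(63/42) ≈ 0.353553.
Cmin,ss = (D/Vd)·f/(1−f), so D = Cmin,ss·Vd·(1−f)/f.
D = 7 × 157 × (1−f)/f ≈ 7 × 157 × 1.82843 ≈ 2009.44 mg.

2009 mg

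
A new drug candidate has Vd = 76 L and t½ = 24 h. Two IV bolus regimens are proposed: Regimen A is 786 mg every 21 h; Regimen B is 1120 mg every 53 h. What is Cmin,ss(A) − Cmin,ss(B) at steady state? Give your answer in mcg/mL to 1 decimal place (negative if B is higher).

Regimen A: f = (1/2)^(21/24) ≈ 0.5453; Cmin,ss = (786/76)·f/(1−f) ≈ 12.403 mcg/mL.
Regimen B: f = (1/2)^(53/24) ≈ 0.2164; Cmin,ss = (1120/76)·f/(1−f) ≈ 4.070 mcg/mL.
Difference ≈ 12.403 − 4.070 ≈ 8.333 mcg/mL.

8.3 mcg/mL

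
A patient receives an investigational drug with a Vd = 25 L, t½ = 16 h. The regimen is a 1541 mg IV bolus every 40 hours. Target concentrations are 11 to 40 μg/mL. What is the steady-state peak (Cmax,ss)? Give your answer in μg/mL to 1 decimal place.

74.9 μg/mL

Over one 40-h interval, 40/16 ≈ 2.5 half-lives elapse, leaving f ≈ 0.1768 of each dose.
At steady state, accumulation factor R = 1/(1 − e^(−kτ)) ≈ 1.2148.
Single-dose peak C₀ = D/Vd = 1541/25 ≈ 61.640 μg/mL.
Cmax,ss = C₀/(1 − f) ≈ 61.640/0.8232 ≈ 74.879 μg/mL.
Peak 74.9 μg/mL vs MTC 40 μg/mL: exceeds toxic threshold.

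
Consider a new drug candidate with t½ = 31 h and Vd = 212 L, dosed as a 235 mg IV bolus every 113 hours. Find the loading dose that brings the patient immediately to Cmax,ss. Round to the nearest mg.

f = (1/2)^(113/31) ≈ 0.079928; accumulation ratio R = 1/(1−f) ≈ 1.08687.
Loading dose to hit Cmax,ss on first dose: D_load = D_maint·R ≈ 235 × 1.08687 ≈ 255.41 mg.

255 mg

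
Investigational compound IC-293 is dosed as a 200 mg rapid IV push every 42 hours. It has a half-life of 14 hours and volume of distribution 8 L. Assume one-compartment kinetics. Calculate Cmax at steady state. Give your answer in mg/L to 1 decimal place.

The dosing interval is 3 half-lives, so f = 2^(−3) = 0.125.
Accumulation ratio R = 1/(1 − f) = 1/0.875 = 8/7.
Single-dose peak C₀ = D/Vd = 200/8 = 25 mg/L.
Steady-state peak Cmax,ss = C₀·R = 25 × 8/7 ≈ 28.571 mg/L.

28.6 mg/L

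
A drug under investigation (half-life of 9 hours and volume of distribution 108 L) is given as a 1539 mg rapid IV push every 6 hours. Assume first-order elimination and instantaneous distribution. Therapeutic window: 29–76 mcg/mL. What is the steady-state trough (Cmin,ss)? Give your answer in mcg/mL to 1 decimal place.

24.3 mcg/mL

k = ln2/t½ = ln2/9 ≈ 0.077016 h⁻¹; fraction remaining f = e^(−kτ) = e^(−0.077016×6) ≈ 0.6300.
Each bolus raises the concentration by D/Vd = 1539/108 ≈ 14.250 mcg/mL.
Steady-state trough Cmin,ss = C₀·f/(1−f) ≈ 14.250 × 0.6300/0.3700 ≈ 24.264 mcg/mL.
Trough 24.3 mcg/mL vs MEC 29 mcg/mL: subtherapeutic.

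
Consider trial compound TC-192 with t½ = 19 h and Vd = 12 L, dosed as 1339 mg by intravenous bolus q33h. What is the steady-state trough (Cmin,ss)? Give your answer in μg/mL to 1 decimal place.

47.8 μg/mL

k = ln2/t½ = ln2/19 ≈ 0.036481 h⁻¹; fraction remaining f = e^(−kτ) = e^(−0.036481×33) ≈ 0.3000.
At steady state, accumulation factor R = 1/(1 − e^(−kτ)) ≈ 1.4286.
Single-dose peak C₀ = D/Vd = 1339/12 ≈ 111.583 μg/mL.
Steady-state peak Cmax,ss = C₀·R ≈ 111.583 × 1.4286 ≈ 159.407 μg/mL.
Steady-state trough Cmin,ss = Cmax,ss·f ≈ 159.407 × 0.3000 ≈ 47.822 μg/mL.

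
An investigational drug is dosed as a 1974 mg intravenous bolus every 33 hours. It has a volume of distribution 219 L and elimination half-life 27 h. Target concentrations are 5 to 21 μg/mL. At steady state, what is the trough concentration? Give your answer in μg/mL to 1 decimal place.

k = ln2/t½ = ln2/27 ≈ 0.025672 h⁻¹; fraction remaining f = e^(−kτ) = e^(−0.025672×33) ≈ 0.4286.
At steady state, accumulation factor R = 1/(1 − e^(−kτ)) ≈ 1.7501.
Single-dose peak C₀ = D/Vd = 1974/219 ≈ 9.014 μg/mL.
Steady-state peak Cmax,ss = C₀·R ≈ 9.014 × 1.7501 ≈ 15.775 μg/mL.
Steady-state trough Cmin,ss = Cmax,ss·f ≈ 15.775 × 0.4286 ≈ 6.761 μg/mL.
Trough 6.8 μg/mL vs MEC 5 μg/mL: adequate.

6.8 μg/mL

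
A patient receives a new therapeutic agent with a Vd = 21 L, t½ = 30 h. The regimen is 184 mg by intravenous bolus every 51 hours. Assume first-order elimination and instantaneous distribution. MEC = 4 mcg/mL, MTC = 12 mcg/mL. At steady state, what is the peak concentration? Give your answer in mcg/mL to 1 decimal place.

12.7 mcg/mL

k = ln2/t½ = ln2/30 ≈ 0.023105 h⁻¹; fraction remaining f = e^(−kτ) = e^(−0.023105×51) ≈ 0.3078.
At steady state, accumulation factor R = 1/(1 − e^(−kτ)) ≈ 1.4447.
Single-dose peak C₀ = D/Vd = 184/21 ≈ 8.762 mcg/mL.
Steady-state peak Cmax,ss = C₀·R ≈ 8.762 × 1.4447 ≈ 12.658 mcg/mL.
Peak 12.7 mcg/mL vs MTC 12 mcg/mL: exceeds toxic threshold.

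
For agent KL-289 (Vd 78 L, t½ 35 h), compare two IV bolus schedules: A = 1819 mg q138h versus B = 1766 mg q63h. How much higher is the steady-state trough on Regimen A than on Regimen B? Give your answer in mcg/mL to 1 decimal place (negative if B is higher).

-7.5 mcg/mL

Regimen A: f = (1/2)^(138/35) ≈ 0.0650; Cmin,ss = (1819/78)·f/(1−f) ≈ 1.621 mcg/mL.
Regimen B: f = (1/2)^(63/35) ≈ 0.2872; Cmin,ss = (1766/78)·f/(1−f) ≈ 9.122 mcg/mL.
Difference ≈ 1.621 − 9.122 ≈ -7.501 mcg/mL.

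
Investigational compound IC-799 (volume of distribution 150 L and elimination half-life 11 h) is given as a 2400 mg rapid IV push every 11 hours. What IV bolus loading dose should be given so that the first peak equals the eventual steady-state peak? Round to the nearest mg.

f = (1/2)^(11/11) ≈ 0.500000; accumulation ratio R = 1/(1−f) ≈ 2.00000.
Loading dose to hit Cmax,ss on first dose: D_load = D_maint·R ≈ 2400 × 2.00000 ≈ 4800.00 mg.

4800 mg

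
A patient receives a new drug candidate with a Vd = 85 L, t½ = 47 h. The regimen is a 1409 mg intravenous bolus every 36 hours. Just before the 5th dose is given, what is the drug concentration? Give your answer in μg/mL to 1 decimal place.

f = (1/2)^(τ/t½) = (1/2)^(36/47) ≈ 0.5881.
C₀ = D/Vd = 1409/85 ≈ 16.576 μg/mL.
Before the 5th dose, 4 doses have been given. Superposition: Cmin = C₀·(f + f² + … + f^4).
≈ 16.576 × (0.5881 + 0.3459 + 0.2034 + 0.1196) ≈ 16.576 × 1.2570 ≈ 20.836 μg/mL.

20.8 μg/mL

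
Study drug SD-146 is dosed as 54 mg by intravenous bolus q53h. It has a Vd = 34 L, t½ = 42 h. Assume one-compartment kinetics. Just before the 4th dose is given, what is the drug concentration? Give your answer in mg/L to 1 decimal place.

1.1 mg/L

f = (1/2)^(τ/t½) = (1/2)^(53/42) ≈ 0.4170.
C₀ = D/Vd = 54/34 ≈ 1.588 mg/L.
Before the 4th dose, 3 doses have been given. Superposition: Cmin = C₀·(f + f² + … + f^3).
≈ 1.588 × (0.4170 + 0.1739 + 0.0725) ≈ 1.588 × 0.6634 ≈ 1.053 mg/L.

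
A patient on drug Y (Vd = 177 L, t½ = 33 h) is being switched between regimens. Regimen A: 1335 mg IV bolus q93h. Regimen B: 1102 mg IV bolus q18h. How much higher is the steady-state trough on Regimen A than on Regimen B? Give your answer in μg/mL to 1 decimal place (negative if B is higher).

-12.3 μg/mL

Regimen A: f = (1/2)^(93/33) ≈ 0.1418; Cmin,ss = (1335/177)·f/(1−f) ≈ 1.246 μg/mL.
Regimen B: f = (1/2)^(18/33) ≈ 0.6852; Cmin,ss = (1102/177)·f/(1−f) ≈ 13.552 μg/mL.
Difference ≈ 1.246 − 13.552 ≈ -12.306 μg/mL.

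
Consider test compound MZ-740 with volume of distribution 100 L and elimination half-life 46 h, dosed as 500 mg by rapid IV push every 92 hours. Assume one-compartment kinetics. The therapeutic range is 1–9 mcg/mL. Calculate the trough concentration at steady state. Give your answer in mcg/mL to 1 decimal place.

1.7 mcg/mL

τ = 92 h = 2 half-lives, so f = (1/2)^2 = 0.25.
At steady state, R = 1/(1 − 0.25) = 4/3.
Single-dose peak C₀ = D/Vd = 500/100 = 5 mcg/mL.
Steady-state peak Cmax,ss = C₀·R = 5 × 4/3 ≈ 6.667 mcg/mL.
Steady-state trough Cmin,ss = Cmax,ss·f ≈ 6.667 × 0.25 ≈ 1.667 mcg/mL.
Trough 1.7 mcg/mL vs MEC 1 mcg/mL: adequate.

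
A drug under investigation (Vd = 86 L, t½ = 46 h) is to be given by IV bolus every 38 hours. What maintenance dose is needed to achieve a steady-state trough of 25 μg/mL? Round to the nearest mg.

τ/t½ = 38/46 ≈ 0.82609, so f = (1/2)^(38/46) ≈ 0.564057.
Cmin,ss = (D/Vd)·f/(1−f), so D = Cmin,ss·Vd·(1−f)/f.
D = 25 × 86 × (1−f)/f ≈ 25 × 86 × 0.77287 ≈ 1661.67 mg.

1662 mg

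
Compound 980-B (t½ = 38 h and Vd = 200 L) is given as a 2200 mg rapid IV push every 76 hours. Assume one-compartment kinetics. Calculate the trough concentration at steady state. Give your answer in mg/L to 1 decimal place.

3.7 mg/L

The dosing interval is 2 half-lives, so f = 2^(−2) = 0.25.
At steady state, R = 1/(1 − 0.25) = 4/3.
Single-dose peak C₀ = D/Vd = 2200/200 = 11 mg/L.
Steady-state peak Cmax,ss = C₀·R = 11 × 4/3 ≈ 14.667 mg/L.
Steady-state trough Cmin,ss = Cmax,ss·f ≈ 14.667 × 0.25 ≈ 3.667 mg/L.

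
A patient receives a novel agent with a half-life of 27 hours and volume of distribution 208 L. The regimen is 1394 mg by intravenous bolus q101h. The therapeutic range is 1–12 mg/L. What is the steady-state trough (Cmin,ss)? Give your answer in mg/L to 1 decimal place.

Over one 101-h interval, 101/27 ≈ 3.7407 half-lives elapse, leaving f ≈ 0.0748 of each dose.
Each bolus raises the concentration by D/Vd = 1394/208 ≈ 6.702 mg/L.
Steady-state trough Cmin,ss = C₀·f/(1−f) ≈ 6.702 × 0.0748/0.9252 ≈ 0.542 mg/L.
Trough 0.5 mg/L vs MEC 1 mg/L: subtherapeutic.

0.5 mg/L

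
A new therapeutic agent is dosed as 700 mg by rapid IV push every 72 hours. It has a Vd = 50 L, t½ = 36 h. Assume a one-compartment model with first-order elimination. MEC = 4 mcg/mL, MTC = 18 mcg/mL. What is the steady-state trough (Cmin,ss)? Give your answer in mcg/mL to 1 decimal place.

τ = 72 h = 2 half-lives, so f = (1/2)^2 = 0.25.
Accumulation ratio R = 1/(1 − f) = 1/0.75 = 4/3.
Single-dose peak C₀ = D/Vd = 700/50 = 14 mcg/mL.
Steady-state peak Cmax,ss = C₀·R = 14 × 4/3 ≈ 18.667 mcg/mL.
Steady-state trough Cmin,ss = Cmax,ss·f ≈ 18.667 × 0.25 ≈ 4.667 mcg/mL.
Trough 4.7 mcg/mL vs MEC 4 mcg/mL: adequate.

4.7 mcg/mL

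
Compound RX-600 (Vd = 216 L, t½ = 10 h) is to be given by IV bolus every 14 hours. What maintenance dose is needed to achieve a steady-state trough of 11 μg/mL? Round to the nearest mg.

τ/t½ = 14/10 ≈ 1.4, so f = (1/2)^(14/10) ≈ 0.378929.
Cmin,ss = (D/Vd)·f/(1−f), so D = Cmin,ss·Vd·(1−f)/f.
D = 11 × 216 × (1−f)/f ≈ 11 × 216 × 1.63902 ≈ 3894.31 mg.

3894 mg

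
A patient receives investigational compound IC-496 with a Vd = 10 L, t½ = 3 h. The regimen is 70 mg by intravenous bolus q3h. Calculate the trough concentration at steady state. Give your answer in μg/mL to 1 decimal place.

τ = 3 h = 1 half-life, so f = (1/2)^1 = 0.5.
At steady state, R = 1/(1 − 0.5) = 2/1.
Single-dose peak C₀ = D/Vd = 70/10 = 7 μg/mL.
Steady-state peak Cmax,ss = C₀·R = 7 × 2/1 ≈ 14.000 μg/mL.
Steady-state trough Cmin,ss = Cmax,ss·f ≈ 14.000 × 0.5 ≈ 7.000 μg/mL.

7.0 μg/mL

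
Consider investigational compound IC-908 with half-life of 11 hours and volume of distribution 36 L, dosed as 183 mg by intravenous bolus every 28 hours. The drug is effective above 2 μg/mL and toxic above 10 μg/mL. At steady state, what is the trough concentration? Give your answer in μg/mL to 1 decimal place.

1.1 μg/mL

k = ln2/t½ = ln2/11 ≈ 0.063013 h⁻¹; fraction remaining f = e^(−kτ) = e^(−0.063013×28) ≈ 0.1713.
Single-dose peak C₀ = D/Vd = 183/36 ≈ 5.083 μg/mL.
Steady-state trough Cmin,ss = C₀·f/(1−f) ≈ 5.083 × 0.1713/0.8287 ≈ 1.051 μg/mL.
Trough 1.1 μg/mL vs MEC 2 μg/mL: subtherapeutic.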